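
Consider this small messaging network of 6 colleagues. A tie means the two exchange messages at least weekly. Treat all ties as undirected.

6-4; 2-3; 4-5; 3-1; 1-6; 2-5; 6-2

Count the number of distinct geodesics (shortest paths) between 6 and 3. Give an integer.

2

The shortest distance is 2. The length-2 paths are: 6–1–3; 6–2–3.
That gives 2 distinct shortest paths.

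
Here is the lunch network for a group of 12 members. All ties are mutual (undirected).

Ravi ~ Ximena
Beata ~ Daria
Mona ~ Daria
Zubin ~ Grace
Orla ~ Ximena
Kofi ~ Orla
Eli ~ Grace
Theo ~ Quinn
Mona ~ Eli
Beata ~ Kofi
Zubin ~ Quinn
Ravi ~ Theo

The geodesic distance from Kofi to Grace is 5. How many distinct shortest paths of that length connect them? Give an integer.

The shortest distance is 5, and the only length-5 path is Kofi–Beata–Daria–Mona–Eli–Grace. So there is exactly 1 shortest path.

1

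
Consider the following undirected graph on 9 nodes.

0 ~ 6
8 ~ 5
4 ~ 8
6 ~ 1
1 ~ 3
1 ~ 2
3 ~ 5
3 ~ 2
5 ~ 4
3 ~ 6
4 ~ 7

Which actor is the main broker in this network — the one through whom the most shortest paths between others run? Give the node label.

3

Unnormalized betweenness of each node: 0:0, 1:1, 2:0, 3:17, 4:7, 5:15, 6:7, 7:0, 8:0.
3 has the largest value, 17, making it the main broker — the node through which the most shortest paths run.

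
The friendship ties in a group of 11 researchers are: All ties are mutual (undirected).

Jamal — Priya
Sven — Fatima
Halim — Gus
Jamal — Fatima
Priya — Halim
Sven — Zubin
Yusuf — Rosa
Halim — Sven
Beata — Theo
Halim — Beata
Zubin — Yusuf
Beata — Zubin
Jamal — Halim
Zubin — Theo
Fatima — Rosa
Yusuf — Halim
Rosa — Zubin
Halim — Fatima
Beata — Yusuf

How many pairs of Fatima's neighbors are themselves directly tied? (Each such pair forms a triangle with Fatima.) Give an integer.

2

Fatima's neighbors: Halim, Jamal, Rosa, and Sven.
Neighbor pairs that are themselves tied: Fatima–Halim–Jamal; Fatima–Halim–Sven. Each forms one triangle with Fatima, for 2 in total.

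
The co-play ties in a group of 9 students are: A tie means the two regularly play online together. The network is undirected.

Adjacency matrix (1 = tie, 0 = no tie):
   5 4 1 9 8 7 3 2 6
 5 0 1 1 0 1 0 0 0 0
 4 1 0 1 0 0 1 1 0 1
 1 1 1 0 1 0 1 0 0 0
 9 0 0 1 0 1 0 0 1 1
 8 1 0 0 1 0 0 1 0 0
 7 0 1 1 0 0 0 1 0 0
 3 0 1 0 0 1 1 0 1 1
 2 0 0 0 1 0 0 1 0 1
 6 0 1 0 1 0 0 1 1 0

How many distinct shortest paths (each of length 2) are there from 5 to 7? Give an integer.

The shortest distance is 2. The length-2 paths are: 5–4–7; 5–1–7.
That gives 2 distinct shortest paths.

2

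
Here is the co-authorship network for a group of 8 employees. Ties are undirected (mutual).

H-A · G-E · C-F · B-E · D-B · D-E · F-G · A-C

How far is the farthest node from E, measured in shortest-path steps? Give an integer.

Distances from E: A:4, B:1, C:3, D:1, F:2, G:1, H:5.
The largest is 5 (to H), so the eccentricity of E is 5.

5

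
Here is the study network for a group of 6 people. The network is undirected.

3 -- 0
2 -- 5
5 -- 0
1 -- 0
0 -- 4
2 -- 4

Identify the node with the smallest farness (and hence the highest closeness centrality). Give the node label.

0

Farness (sum of distances to all others) for each node — 0:6, 1:10, 2:10, 3:10, 4:8, 5:8.
The smallest farness is 6, for 0, so 0 has the highest closeness.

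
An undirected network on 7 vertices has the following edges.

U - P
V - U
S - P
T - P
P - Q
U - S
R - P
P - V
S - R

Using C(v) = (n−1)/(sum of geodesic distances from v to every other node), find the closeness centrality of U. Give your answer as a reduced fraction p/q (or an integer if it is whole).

Distances from U: P:1, Q:2, R:2, S:1, T:2, V:1. Sum = 9.
n = 7, so closeness = 6/9 = 2/3.

2/3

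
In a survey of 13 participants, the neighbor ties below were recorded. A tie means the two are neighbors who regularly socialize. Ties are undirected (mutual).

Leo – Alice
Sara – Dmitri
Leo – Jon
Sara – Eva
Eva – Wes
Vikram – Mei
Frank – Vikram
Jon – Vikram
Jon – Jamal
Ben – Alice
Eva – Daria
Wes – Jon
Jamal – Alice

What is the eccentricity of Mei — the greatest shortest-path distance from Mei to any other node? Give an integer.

6

Distances from Mei: Alice:4, Ben:5, Daria:5, Dmitri:6, Eva:4, Frank:2, Jamal:3, Jon:2, Leo:3, Sara:5, Vikram:1, Wes:3.
The largest is 6 (to Dmitri), so the eccentricity of Mei is 6.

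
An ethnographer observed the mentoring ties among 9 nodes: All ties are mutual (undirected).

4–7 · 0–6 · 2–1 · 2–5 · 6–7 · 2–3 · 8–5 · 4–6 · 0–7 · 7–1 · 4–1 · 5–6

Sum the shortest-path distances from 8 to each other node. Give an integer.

20

Distances from 8: 0:3, 1:3, 2:2, 3:3, 4:3, 5:1, 6:2, 7:3.
Sum = 3 + 3 + 2 + 3 + 3 + 1 + 2 + 3 = 20.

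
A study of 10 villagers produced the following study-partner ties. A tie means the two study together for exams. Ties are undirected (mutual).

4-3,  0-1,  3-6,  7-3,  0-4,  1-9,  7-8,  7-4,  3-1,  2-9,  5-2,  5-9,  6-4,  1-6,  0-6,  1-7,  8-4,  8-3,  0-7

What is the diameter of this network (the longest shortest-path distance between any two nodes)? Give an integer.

4

Eccentricity of each node (its greatest distance to any other): 0:3, 1:2, 2:4, 3:3, 4:4, 5:4, 6:3, 7:3, 8:4, 9:3.
The maximum eccentricity is 4, realized for instance by the pair 5–4 via 5 – 9 – 1 – 3 – 4. So the diameter is 4.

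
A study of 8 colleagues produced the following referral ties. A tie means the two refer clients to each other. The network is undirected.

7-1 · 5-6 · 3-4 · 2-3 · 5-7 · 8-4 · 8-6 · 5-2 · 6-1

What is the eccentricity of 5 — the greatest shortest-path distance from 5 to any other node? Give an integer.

3

Distances from 5: 1:2, 2:1, 3:2, 4:3, 6:1, 7:1, 8:2.
The largest is 3 (to 4), so the eccentricity of 5 is 3.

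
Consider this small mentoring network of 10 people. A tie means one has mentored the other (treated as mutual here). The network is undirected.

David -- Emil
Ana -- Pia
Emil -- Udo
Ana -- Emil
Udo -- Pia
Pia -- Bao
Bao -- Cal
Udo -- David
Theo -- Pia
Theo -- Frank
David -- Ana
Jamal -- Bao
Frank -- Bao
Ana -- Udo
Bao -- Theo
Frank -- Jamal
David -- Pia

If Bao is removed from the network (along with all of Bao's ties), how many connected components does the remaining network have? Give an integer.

2

Without Bao, the remaining ties split the others into: {Cal}; {Ana, David, Emil, Frank, Jamal, Pia, Theo, Udo}.
That's 2 separate components.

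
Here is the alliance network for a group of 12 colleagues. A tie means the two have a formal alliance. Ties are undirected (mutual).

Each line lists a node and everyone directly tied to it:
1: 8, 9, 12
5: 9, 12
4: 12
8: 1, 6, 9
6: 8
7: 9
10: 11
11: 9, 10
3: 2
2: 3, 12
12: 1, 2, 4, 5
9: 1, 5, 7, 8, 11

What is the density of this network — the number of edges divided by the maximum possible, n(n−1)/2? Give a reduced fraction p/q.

There are 13 edges and 12 nodes, so the maximum possible is C(12,2) = 66.
Density = 13/66.

13/66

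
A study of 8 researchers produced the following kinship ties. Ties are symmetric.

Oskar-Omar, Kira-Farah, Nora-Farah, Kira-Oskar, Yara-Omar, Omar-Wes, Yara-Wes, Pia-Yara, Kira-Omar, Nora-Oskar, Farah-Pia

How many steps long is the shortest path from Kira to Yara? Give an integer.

One shortest route is Kira – Omar – Yara, which uses 2 edges, and Kira and Yara are not directly tied, so nothing shorter exists. So d(Kira,Yara) = 2.

2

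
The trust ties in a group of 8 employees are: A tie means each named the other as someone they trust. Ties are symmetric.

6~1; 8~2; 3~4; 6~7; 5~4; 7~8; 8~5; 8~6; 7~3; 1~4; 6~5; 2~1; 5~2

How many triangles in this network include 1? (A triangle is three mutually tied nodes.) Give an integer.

0

1's neighbors are 2, 4, and 6, but none of them are tied to each other, so no triangle contains 1.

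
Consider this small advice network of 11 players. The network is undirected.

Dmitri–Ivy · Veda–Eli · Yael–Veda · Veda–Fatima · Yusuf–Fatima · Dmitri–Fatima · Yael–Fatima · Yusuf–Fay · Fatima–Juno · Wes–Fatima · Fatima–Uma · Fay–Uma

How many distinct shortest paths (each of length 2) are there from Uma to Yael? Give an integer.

1

The shortest distance is 2, and the only length-2 path is Uma–Fatima–Yael. So there is exactly 1 shortest path.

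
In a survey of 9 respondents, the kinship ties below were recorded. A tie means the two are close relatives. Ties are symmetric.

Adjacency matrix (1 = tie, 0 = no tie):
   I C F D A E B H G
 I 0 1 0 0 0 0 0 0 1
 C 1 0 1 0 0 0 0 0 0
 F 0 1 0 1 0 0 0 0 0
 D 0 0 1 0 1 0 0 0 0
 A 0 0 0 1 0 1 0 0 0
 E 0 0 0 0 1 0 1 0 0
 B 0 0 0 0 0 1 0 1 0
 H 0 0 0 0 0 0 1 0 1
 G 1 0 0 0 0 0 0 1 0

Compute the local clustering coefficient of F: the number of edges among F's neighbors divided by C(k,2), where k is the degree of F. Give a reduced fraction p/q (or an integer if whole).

0

F's neighbors: C and D (k = 2).
Possible neighbor pairs: C(2,2) = 1. Edges among them: none → e = 0.
Clustering(F) = 0/1.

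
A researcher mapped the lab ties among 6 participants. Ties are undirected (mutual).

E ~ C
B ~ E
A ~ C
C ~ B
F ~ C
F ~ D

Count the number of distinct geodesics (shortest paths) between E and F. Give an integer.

The shortest distance is 2, and the only length-2 path is E–C–F. So there is exactly 1 shortest path.

1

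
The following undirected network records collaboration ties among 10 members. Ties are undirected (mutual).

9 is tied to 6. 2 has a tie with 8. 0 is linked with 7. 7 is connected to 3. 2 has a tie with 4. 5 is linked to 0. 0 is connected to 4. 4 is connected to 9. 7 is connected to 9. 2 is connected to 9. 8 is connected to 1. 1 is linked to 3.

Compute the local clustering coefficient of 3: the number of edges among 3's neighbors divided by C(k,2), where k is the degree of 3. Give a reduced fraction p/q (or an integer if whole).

3's neighbors: 1 and 7 (k = 2).
Possible neighbor pairs: C(2,2) = 1. Edges among them: none → e = 0.
Clustering(3) = 0/1.

0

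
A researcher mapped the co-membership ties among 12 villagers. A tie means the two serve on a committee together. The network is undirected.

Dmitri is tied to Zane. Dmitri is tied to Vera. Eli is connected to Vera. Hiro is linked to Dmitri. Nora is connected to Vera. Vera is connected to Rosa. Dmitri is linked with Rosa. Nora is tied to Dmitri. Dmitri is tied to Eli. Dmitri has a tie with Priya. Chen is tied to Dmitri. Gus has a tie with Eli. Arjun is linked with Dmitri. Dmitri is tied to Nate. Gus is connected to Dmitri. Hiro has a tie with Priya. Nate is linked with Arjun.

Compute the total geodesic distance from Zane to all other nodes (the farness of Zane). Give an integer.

21

Distances from Zane: Arjun:2, Chen:2, Dmitri:1, Eli:2, Gus:2, Hiro:2, Nate:2, Nora:2, Priya:2, Rosa:2, Vera:2.
Sum = 2 + 2 + 1 + 2 + 2 + 2 + 2 + 2 + 2 + 2 + 2 = 21.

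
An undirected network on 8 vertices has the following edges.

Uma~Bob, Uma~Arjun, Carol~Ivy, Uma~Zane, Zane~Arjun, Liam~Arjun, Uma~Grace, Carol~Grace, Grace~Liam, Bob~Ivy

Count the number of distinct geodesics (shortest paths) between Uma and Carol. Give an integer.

The shortest distance is 2, and the only length-2 path is Uma–Grace–Carol. So there is exactly 1 shortest path.

1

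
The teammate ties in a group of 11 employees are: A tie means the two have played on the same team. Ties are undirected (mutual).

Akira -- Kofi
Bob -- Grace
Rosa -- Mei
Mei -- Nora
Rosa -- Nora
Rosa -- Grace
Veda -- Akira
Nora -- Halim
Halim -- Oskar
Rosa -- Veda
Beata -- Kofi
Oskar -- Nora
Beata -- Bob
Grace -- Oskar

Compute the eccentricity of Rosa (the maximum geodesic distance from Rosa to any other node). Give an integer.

3

Distances from Rosa: Akira:2, Beata:3, Bob:2, Grace:1, Halim:2, Kofi:3, Mei:1, Nora:1, Oskar:2, Veda:1.
The largest is 3 (to Kofi and Beata), so the eccentricity of Rosa is 3.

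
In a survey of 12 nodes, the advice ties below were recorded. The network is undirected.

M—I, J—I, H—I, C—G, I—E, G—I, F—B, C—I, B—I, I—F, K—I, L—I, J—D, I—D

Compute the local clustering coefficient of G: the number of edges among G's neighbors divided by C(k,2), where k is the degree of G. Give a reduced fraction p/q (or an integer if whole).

1

G's neighbors: C and I (k = 2).
Possible neighbor pairs: C(2,2) = 1. Edges among them: C–I → e = 1.
Clustering(G) = 1/1.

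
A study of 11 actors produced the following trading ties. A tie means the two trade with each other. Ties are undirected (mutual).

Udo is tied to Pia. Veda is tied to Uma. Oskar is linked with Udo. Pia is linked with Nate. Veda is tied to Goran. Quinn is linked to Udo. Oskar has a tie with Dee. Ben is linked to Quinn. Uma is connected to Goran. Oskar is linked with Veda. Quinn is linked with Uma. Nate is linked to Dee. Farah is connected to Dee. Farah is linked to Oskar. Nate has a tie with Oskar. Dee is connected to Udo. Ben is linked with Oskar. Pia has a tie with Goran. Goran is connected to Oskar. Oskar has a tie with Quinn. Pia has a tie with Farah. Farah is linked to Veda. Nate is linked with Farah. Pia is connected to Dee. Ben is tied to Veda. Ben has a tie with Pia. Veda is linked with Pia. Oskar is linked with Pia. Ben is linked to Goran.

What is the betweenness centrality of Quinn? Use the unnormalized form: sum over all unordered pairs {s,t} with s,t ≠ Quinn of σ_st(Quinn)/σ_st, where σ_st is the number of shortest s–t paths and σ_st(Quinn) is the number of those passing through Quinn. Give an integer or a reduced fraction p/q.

Pairs whose geodesics pass through Quinn — Nate–Uma: 1/6; Ben–Uma: 1/3; Ben–Udo: 1/3; Uma–Dee: 2/7; Uma–Udo: 1; Uma–Oskar: 1/3.
All other pairs contribute 0.
Summing the contributions gives betweenness(Quinn) = 103/42.

103/42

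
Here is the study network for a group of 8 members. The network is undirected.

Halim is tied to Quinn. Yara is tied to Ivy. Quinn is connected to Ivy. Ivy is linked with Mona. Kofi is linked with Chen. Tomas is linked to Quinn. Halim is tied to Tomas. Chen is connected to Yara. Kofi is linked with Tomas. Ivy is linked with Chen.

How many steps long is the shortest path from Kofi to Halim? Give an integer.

2

One shortest route is Kofi – Tomas – Halim, which uses 2 edges, and Kofi and Halim are not directly tied, so nothing shorter exists. So d(Kofi,Halim) = 2.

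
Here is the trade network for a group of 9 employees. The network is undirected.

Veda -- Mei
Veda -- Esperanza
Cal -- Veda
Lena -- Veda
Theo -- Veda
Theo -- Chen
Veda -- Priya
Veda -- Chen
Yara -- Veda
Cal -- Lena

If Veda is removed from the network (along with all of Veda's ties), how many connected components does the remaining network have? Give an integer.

Without Veda, the remaining ties split the others into: {Priya}; {Cal, Lena}; {Mei}; {Chen, Theo}; {Yara}; {Esperanza}.
That's 6 separate components.

6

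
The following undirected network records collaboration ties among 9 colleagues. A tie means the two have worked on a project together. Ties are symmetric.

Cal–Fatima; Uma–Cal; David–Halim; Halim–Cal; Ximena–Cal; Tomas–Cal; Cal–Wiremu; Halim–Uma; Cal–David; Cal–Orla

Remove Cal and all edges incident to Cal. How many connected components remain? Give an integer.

Without Cal, the remaining ties split the others into: {Fatima}; {Orla}; {Tomas}; {Wiremu}; {David, Halim, Uma}; {Ximena}.
That's 6 separate components.

6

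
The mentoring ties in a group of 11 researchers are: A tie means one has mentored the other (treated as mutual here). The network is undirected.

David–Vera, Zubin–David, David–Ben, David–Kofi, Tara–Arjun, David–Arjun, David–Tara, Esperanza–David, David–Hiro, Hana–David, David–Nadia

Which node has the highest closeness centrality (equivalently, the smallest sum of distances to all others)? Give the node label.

David

Farness (sum of distances to all others) for each node — Arjun:18, Ben:19, David:10, Esperanza:19, Hana:19, Hiro:19, Kofi:19, Nadia:19, Tara:18, Vera:19, Zubin:19.
The smallest farness is 10, for David, so David has the highest closeness.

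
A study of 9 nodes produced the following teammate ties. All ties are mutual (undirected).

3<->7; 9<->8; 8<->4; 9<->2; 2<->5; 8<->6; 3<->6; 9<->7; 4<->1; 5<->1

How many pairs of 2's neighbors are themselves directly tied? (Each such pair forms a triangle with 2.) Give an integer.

2's neighbors are 5 and 9, but none of them are tied to each other, so no triangle contains 2.

0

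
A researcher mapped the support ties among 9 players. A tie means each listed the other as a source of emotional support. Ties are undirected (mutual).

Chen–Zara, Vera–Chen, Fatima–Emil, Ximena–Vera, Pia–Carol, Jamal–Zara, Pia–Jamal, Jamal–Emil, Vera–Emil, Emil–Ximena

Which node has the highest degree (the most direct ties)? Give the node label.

Degrees — Carol:1, Chen:2, Emil:4, Fatima:1, Jamal:3, Pia:2, Vera:3, Ximena:2, Zara:2.
The maximum is 4, attained only by Emil.

Emil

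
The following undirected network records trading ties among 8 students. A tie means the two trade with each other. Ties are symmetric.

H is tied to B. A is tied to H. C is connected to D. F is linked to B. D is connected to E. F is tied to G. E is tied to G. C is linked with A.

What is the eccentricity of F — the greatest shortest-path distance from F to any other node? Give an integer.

4

Distances from F: A:3, B:1, C:4, D:3, E:2, G:1, H:2.
The largest is 4 (to C), so the eccentricity of F is 4.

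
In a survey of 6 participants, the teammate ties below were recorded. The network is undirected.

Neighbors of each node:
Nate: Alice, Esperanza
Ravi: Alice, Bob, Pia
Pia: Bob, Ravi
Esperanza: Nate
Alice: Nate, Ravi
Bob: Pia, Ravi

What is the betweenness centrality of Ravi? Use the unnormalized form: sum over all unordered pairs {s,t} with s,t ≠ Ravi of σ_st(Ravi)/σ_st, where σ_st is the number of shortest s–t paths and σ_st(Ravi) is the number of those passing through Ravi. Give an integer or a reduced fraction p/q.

6

Pairs whose geodesics pass through Ravi — Nate–Bob: 1; Nate–Pia: 1; Esperanza–Bob: 1; Esperanza–Pia: 1; Alice–Bob: 1; Alice–Pia: 1.
All other pairs contribute 0.
Summing the contributions gives betweenness(Ravi) = 6.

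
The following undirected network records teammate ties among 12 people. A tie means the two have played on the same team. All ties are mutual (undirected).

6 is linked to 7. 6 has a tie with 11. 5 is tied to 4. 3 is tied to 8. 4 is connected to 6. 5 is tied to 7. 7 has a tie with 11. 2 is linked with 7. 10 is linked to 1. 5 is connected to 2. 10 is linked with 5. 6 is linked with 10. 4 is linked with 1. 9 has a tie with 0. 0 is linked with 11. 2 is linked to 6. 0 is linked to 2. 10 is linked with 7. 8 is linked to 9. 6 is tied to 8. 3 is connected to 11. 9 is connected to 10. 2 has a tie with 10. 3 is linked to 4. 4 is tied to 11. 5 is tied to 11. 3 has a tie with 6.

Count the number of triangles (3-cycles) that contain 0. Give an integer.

0

0's neighbors are 2, 9, and 11, but none of them are tied to each other, so no triangle contains 0.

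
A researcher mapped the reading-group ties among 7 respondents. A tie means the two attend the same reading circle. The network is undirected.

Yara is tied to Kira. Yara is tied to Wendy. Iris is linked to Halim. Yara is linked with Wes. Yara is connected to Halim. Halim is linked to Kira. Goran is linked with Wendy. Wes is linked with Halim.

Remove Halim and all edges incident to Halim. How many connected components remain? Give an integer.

2

Without Halim, the remaining ties split the others into: {Iris}; {Goran, Kira, Wendy, Wes, Yara}.
That's 2 separate components.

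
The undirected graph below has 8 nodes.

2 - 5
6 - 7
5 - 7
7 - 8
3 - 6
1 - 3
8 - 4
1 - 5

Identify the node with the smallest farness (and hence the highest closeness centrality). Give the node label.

Farness (sum of distances to all others) for each node — 1:15, 2:18, 3:16, 4:21, 5:12, 6:14, 7:11, 8:15.
The smallest farness is 11, for 7, so 7 has the highest closeness.

7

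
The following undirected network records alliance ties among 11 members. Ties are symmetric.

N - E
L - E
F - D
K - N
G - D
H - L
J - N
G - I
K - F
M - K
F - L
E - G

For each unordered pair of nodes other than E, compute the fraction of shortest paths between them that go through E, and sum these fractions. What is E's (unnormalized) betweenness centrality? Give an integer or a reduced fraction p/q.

15

Pairs whose geodesics pass through E — D–J: 1/2; D–N: 1/2; I–L: 1; I–J: 1; I–N: 1; I–M: 1/2; I–H: 1; I–K: 1/2; L–G: 1; L–J: 1; L–N: 1; G–J: 1; G–N: 1; G–M: 1/2 … (+4 more pairs).
All other pairs contribute 0.
Summing the contributions gives betweenness(E) = 15.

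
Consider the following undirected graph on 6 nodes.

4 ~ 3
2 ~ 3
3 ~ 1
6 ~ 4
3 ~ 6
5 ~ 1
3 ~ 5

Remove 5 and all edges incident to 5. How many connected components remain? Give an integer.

1

5's neighbors (1 and 3) remain reachable from one another through other ties, so the rest of the network stays in one piece.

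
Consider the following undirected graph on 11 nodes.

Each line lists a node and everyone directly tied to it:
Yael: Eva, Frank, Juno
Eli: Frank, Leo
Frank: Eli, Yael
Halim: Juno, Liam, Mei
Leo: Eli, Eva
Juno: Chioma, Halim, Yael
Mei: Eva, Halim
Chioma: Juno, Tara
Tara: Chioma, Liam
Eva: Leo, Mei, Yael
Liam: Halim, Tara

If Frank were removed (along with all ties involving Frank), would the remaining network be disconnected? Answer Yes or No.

No

Even without Frank, every remaining node can still reach every other (the residual graph is connected), so Frank is not a cut vertex.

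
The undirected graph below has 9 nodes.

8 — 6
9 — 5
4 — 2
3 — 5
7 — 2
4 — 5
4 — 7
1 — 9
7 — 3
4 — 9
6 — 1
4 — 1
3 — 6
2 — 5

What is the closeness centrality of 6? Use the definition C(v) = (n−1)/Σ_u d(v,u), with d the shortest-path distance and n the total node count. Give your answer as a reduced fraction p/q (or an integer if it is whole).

4/7

Distances from 6: 1:1, 2:3, 3:1, 4:2, 5:2, 7:2, 8:1, 9:2. Sum = 14.
n = 9, so closeness = 8/14 = 4/7.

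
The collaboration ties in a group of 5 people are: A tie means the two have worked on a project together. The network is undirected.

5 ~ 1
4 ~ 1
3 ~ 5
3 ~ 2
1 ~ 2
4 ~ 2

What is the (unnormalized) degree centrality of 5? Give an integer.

2

5 is directly tied to 1 and 3. That is 2 neighbors, so the degree of 5 is 2.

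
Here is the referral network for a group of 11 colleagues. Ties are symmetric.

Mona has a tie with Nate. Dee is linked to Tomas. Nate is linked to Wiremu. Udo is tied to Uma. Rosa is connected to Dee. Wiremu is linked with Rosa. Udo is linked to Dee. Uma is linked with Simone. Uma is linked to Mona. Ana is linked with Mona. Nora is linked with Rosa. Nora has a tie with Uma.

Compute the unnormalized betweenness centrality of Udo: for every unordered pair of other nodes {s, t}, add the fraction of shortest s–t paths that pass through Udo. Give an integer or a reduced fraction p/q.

Pairs whose geodesics pass through Udo — Mona–Tomas: 1; Mona–Dee: 1; Simone–Tomas: 1; Simone–Dee: 1; Ana–Tomas: 1; Ana–Dee: 1; Uma–Tomas: 1; Uma–Dee: 1.
All other pairs contribute 0.
Summing the contributions gives betweenness(Udo) = 8.

8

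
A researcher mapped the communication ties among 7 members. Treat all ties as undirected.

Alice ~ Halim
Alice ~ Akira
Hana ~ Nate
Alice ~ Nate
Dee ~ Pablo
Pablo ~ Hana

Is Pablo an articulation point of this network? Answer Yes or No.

Yes

Removing Pablo leaves {Akira, Alice, Halim, Hana, and Nate} with no path to {Dee}, so the network splits into 2 components. Pablo is a cut vertex.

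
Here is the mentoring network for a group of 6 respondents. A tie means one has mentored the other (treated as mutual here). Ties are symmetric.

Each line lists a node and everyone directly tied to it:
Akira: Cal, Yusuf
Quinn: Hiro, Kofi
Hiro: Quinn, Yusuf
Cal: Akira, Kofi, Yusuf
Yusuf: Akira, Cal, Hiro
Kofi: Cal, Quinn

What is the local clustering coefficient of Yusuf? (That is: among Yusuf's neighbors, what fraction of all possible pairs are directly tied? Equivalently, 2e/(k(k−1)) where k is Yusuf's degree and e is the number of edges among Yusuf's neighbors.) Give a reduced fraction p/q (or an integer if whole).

Yusuf's neighbors: Akira, Cal, and Hiro (k = 3).
Possible neighbor pairs: C(3,2) = 3. Edges among them: Akira–Cal → e = 1.
Clustering(Yusuf) = 1/3.

1/3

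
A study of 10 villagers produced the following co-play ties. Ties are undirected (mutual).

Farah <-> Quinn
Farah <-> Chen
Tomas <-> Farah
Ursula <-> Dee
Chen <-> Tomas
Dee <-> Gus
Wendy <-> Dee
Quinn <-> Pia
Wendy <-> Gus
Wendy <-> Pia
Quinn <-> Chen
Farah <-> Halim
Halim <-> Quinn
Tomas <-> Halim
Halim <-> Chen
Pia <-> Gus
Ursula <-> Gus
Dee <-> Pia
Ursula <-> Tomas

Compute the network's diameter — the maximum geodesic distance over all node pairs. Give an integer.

Eccentricity of each node (its greatest distance to any other): Chen:3, Dee:3, Farah:3, Gus:3, Halim:3, Pia:3, Quinn:3, Tomas:3, Ursula:3, Wendy:3.
The maximum eccentricity is 3, realized for instance by the pair Wendy–Halim via Wendy – Pia – Quinn – Halim. So the diameter is 3.

3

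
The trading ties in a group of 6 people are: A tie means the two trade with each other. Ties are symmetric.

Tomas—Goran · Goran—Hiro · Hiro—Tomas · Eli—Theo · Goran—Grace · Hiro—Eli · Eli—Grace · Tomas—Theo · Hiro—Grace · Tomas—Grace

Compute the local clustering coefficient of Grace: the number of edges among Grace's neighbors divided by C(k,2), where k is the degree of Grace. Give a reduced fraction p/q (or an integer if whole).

Grace's neighbors: Eli, Goran, Hiro, and Tomas (k = 4).
Possible neighbor pairs: C(4,2) = 6. Edges among them: Eli–Hiro, Goran–Hiro, Goran–Tomas, Hiro–Tomas → e = 4.
Clustering(Grace) = 4/6 = 2/3.

2/3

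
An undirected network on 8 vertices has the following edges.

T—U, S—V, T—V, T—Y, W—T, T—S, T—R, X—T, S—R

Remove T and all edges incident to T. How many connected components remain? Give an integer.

Without T, the remaining ties split the others into: {R, S, V}; {Y}; {U}; {X}; {W}.
That's 5 separate components.

5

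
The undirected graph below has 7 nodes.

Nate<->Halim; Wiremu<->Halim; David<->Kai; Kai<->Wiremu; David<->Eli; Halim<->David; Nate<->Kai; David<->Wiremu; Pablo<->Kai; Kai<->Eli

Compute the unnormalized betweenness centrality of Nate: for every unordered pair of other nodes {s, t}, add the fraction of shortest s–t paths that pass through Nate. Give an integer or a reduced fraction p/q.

Pairs whose geodesics pass through Nate — Pablo–Halim: 1/3; Kai–Halim: 1/3.
All other pairs contribute 0.
Summing the contributions gives betweenness(Nate) = 2/3.

2/3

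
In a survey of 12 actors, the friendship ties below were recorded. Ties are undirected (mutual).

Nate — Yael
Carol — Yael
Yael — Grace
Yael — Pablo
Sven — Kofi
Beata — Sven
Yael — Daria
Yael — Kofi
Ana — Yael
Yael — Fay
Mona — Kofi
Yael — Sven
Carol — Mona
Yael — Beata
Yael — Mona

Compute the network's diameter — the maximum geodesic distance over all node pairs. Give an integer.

2

Eccentricity of each node (its greatest distance to any other): Ana:2, Beata:2, Carol:2, Daria:2, Fay:2, Grace:2, Kofi:2, Mona:2, Nate:2, Pablo:2, Sven:2, Yael:1.
The maximum eccentricity is 2, realized for instance by the pair Beata–Carol via Beata – Yael – Carol. So the diameter is 2.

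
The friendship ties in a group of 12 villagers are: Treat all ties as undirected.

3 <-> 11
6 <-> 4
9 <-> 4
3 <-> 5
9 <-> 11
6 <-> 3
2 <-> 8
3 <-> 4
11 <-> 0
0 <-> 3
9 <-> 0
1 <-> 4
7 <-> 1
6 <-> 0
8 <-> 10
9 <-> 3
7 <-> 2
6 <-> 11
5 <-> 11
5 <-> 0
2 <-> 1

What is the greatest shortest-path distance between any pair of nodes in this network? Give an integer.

6

Eccentricity of each node (its greatest distance to any other): 0:6, 1:3, 2:4, 3:5, 4:4, 5:6, 6:5, 7:4, 8:5, 9:5, 10:6, 11:6.
The maximum eccentricity is 6, realized for instance by the pair 10–0 via 10 – 8 – 2 – 1 – 4 – 9 – 0. So the diameter is 6.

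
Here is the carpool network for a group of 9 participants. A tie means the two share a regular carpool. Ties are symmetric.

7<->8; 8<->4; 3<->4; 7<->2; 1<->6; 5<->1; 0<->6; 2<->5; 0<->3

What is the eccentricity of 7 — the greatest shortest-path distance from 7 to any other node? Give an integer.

Distances from 7: 0:4, 1:3, 2:1, 3:3, 4:2, 5:2, 6:4, 8:1.
The largest is 4 (to 6 and 0), so the eccentricity of 7 is 4.

4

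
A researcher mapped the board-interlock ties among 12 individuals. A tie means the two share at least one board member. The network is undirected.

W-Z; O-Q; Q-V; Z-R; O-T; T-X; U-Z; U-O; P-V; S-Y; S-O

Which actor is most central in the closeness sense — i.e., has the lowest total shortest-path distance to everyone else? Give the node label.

O

Farness (sum of distances to all others) for each node — O:21, P:45, Q:27, R:41, S:29, T:29, U:25, V:35, W:41, X:39, Y:39, Z:31.
The smallest farness is 21, for O, so O has the highest closeness.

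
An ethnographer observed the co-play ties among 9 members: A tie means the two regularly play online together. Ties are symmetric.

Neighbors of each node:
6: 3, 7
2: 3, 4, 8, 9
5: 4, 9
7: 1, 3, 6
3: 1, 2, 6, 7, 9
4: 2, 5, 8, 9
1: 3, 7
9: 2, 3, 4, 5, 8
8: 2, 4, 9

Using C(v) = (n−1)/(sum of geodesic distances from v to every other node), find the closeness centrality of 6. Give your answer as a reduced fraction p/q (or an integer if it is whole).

Distances from 6: 1:2, 2:2, 3:1, 4:3, 5:3, 7:1, 8:3, 9:2. Sum = 17.
n = 9, so closeness = 8/17.

8/17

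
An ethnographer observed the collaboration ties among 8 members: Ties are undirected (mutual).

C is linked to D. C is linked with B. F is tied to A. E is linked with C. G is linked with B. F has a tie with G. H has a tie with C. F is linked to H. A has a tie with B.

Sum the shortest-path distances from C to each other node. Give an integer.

10

Distances from C: A:2, B:1, D:1, E:1, F:2, G:2, H:1.
Sum = 2 + 1 + 1 + 1 + 2 + 2 + 1 = 10.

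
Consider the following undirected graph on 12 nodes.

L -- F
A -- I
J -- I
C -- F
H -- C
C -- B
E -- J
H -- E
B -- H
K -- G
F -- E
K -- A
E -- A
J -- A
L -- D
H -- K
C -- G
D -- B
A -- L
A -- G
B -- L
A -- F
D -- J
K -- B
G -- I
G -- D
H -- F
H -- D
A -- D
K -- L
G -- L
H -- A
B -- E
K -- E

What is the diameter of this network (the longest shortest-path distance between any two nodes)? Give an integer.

Eccentricity of each node (its greatest distance to any other): A:2, B:3, C:3, D:2, E:2, F:2, G:2, H:2, I:3, J:3, K:2, L:2.
The maximum eccentricity is 3, realized for instance by the pair B–I via B – E – A – I. So the diameter is 3.

3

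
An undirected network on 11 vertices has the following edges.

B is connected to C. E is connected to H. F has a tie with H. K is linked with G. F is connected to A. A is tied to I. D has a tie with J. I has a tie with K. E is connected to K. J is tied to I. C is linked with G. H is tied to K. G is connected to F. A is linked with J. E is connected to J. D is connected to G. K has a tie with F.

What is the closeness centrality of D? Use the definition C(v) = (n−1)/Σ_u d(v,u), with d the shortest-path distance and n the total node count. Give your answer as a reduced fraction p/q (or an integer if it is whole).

Distances from D: A:2, B:3, C:2, E:2, F:2, G:1, H:3, I:2, J:1, K:2. Sum = 20.
n = 11, so closeness = 10/20 = 1/2.

1/2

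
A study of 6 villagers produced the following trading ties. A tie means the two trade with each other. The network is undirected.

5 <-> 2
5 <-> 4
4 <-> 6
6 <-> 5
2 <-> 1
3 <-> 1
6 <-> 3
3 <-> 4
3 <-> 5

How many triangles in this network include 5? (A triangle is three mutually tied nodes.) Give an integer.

5's neighbors: 2, 3, 4, and 6.
Neighbor pairs that are themselves tied: 5–3–4; 5–3–6; 5–4–6. Each forms one triangle with 5, for 3 in total.

3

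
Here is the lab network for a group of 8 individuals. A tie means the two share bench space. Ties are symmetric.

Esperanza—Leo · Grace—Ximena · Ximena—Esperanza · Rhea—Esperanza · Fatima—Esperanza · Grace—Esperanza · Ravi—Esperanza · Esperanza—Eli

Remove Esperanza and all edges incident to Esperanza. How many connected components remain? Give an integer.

Without Esperanza, the remaining ties split the others into: {Fatima}; {Ravi}; {Leo}; {Grace, Ximena}; {Rhea}; {Eli}.
That's 6 separate components.

6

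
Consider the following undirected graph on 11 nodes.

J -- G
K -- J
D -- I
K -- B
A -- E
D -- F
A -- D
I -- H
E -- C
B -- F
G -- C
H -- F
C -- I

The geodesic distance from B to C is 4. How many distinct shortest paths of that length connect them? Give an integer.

3

The shortest distance is 4. The length-4 paths are: B–K–J–G–C; B–F–H–I–C; B–F–D–I–C.
That gives 3 distinct shortest paths.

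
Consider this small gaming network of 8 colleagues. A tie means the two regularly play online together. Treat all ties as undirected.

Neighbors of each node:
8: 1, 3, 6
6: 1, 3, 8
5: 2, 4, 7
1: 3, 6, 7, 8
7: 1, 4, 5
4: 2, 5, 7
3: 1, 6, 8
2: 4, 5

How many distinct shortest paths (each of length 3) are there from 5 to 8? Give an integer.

The shortest distance is 3, and the only length-3 path is 5–7–1–8. So there is exactly 1 shortest path.

1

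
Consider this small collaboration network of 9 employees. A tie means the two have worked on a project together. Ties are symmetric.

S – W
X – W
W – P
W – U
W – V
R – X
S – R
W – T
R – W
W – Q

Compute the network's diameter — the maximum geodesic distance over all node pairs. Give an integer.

2

Eccentricity of each node (its greatest distance to any other): P:2, Q:2, R:2, S:2, T:2, U:2, V:2, W:1, X:2.
The maximum eccentricity is 2, realized for instance by the pair V–X via V – W – X. So the diameter is 2.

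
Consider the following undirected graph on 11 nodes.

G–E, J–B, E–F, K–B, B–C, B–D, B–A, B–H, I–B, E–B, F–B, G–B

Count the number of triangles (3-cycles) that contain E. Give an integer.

2

E's neighbors: B, F, and G.
Neighbor pairs that are themselves tied: E–B–F; E–B–G. Each forms one triangle with E, for 2 in total.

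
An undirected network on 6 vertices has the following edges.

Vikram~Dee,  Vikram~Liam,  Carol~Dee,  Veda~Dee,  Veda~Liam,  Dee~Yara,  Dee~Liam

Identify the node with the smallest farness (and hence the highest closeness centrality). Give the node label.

Farness (sum of distances to all others) for each node — Carol:9, Dee:5, Liam:7, Veda:8, Vikram:8, Yara:9.
The smallest farness is 5, for Dee, so Dee has the highest closeness.

Dee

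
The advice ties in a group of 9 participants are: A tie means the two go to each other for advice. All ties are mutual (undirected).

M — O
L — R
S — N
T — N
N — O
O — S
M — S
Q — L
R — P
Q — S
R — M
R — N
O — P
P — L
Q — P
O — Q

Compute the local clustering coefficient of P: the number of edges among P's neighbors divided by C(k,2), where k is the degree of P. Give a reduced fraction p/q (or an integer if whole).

1/2

P's neighbors: L, O, Q, and R (k = 4).
Possible neighbor pairs: C(4,2) = 6. Edges among them: L–Q, L–R, O–Q → e = 3.
Clustering(P) = 3/6 = 1/2.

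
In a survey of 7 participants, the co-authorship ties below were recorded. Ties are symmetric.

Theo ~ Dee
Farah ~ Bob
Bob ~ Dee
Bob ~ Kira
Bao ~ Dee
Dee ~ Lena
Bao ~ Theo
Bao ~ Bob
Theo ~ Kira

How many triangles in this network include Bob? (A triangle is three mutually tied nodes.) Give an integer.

1

Bob's neighbors: Bao, Dee, Farah, and Kira.
Neighbor pairs that are themselves tied: Bob–Bao–Dee. Each forms one triangle with Bob, for 1 in total.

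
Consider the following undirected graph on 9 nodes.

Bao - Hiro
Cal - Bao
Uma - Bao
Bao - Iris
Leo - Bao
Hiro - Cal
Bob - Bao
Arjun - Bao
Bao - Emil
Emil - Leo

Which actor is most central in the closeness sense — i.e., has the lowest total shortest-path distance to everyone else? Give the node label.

Bao

Farness (sum of distances to all others) for each node — Arjun:15, Bao:8, Bob:15, Cal:14, Emil:14, Hiro:14, Iris:15, Leo:14, Uma:15.
The smallest farness is 8, for Bao, so Bao has the highest closeness.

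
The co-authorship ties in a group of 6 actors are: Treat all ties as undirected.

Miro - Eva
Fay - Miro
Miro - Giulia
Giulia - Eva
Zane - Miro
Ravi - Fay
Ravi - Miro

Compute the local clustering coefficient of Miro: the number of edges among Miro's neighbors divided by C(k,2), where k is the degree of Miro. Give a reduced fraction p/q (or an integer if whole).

1/5

Miro's neighbors: Eva, Fay, Giulia, Ravi, and Zane (k = 5).
Possible neighbor pairs: C(5,2) = 10. Edges among them: Eva–Giulia, Fay–Ravi → e = 2.
Clustering(Miro) = 2/10 = 1/5.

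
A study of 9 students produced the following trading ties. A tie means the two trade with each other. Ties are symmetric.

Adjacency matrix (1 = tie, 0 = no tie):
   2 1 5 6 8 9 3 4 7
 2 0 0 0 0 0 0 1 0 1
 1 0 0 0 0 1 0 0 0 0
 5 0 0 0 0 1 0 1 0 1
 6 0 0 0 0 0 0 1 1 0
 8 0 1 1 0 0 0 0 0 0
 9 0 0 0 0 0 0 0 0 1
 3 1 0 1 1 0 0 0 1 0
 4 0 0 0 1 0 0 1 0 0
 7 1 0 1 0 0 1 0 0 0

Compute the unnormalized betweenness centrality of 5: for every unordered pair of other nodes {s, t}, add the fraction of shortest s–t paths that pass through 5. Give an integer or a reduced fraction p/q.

Pairs whose geodesics pass through 5 — 2–1: 2/2; 2–8: 2/2; 1–6: 1; 1–9: 1; 1–3: 1; 1–4: 1; 1–7: 1; 6–8: 1; 6–9: 1/2; 6–7: 1/2; 8–9: 1; 8–3: 1; 8–4: 1; 8–7: 1 … (+4 more pairs).
All other pairs contribute 0.
Summing the contributions gives betweenness(5) = 15.

15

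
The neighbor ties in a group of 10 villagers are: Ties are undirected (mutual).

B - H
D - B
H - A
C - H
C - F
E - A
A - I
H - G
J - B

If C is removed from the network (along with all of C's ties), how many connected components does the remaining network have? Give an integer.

2

Without C, the remaining ties split the others into: {F}; {A, B, D, E, G, H, I, J}.
That's 2 separate components.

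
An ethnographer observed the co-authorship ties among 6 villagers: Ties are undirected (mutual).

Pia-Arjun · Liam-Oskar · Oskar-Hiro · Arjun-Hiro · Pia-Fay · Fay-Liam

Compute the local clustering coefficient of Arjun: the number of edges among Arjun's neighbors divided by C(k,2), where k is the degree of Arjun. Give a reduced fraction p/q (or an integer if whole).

Arjun's neighbors: Hiro and Pia (k = 2).
Possible neighbor pairs: C(2,2) = 1. Edges among them: none → e = 0.
Clustering(Arjun) = 0/1.

0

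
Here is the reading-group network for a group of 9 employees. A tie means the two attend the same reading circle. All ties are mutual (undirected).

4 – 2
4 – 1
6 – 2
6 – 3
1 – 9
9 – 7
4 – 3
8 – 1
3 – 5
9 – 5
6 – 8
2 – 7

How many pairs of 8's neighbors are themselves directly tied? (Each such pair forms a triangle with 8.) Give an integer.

0

8's neighbors are 1 and 6, but none of them are tied to each other, so no triangle contains 8.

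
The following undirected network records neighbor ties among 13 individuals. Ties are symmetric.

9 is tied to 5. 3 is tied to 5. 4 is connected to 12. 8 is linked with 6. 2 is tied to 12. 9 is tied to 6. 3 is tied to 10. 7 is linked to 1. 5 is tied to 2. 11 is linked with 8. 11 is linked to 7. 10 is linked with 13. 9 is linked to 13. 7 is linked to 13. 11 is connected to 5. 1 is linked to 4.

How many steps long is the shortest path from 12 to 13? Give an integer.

One shortest route is 12 – 4 – 1 – 7 – 13, which uses 4 edges, and at distance 3 from 12 we only reach {3, 7, 9, 11}, which does not include 13. So d(12,13) = 4.

4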